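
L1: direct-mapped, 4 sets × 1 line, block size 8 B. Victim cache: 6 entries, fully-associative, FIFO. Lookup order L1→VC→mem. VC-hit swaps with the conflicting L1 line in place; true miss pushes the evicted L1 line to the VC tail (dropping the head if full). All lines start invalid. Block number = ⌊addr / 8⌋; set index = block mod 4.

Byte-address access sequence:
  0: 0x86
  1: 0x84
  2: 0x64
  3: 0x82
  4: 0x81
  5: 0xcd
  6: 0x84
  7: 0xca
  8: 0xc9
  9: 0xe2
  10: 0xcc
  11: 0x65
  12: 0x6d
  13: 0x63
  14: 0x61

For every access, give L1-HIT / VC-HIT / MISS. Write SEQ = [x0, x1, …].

  [0] addr=0x86 blk=16 s=0: MISS | VC []
  [1] addr=0x84 blk=16 s=0: L1-HIT | VC []
  [2] addr=0x64 blk=12 s=0: MISS | VC [16]
  [3] addr=0x82 blk=16 s=0: VC-HIT | VC [12]
  [4] addr=0x81 blk=16 s=0: L1-HIT | VC [12]
  [5] addr=0xcd blk=25 s=1: MISS | VC [12]
  [6] addr=0x84 blk=16 s=0: L1-HIT | VC [12]
  [7] addr=0xca blk=25 s=1: L1-HIT | VC [12]
  [8] addr=0xc9 blk=25 s=1: L1-HIT | VC [12]
  [9] addr=0xe2 blk=28 s=0: MISS | VC [12, 16]
  [10] addr=0xcc blk=25 s=1: L1-HIT | VC [12, 16]
  [11] addr=0x65 blk=12 s=0: VC-HIT | VC [28, 16]
  [12] addr=0x6d blk=13 s=1: MISS | VC [28, 16, 25]
  [13] addr=0x63 blk=12 s=0: L1-HIT | VC [28, 16, 25]
  [14] addr=0x61 blk=12 s=0: L1-HIT | VC [28, 16, 25]

SEQ = [MISS, L1-HIT, MISS, VC-HIT, L1-HIT, MISS, L1-HIT, L1-HIT, L1-HIT, MISS, L1-HIT, VC-HIT, MISS, L1-HIT, L1-HIT]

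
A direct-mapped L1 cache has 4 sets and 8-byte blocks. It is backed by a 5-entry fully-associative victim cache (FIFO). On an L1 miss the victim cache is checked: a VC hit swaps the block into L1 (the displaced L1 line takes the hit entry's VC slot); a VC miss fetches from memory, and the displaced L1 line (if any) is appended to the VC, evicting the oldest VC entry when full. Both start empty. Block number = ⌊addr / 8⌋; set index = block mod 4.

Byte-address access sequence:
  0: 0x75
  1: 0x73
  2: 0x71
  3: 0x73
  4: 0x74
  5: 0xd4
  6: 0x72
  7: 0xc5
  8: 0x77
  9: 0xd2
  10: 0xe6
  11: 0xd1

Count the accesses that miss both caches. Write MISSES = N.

  [0] addr=0x75 blk=14 s=2: MISS | VC []
  [1] addr=0x73 blk=14 s=2: L1-HIT | VC []
  [2] addr=0x71 blk=14 s=2: L1-HIT | VC []
  [3] addr=0x73 blk=14 s=2: L1-HIT | VC []
  [4] addr=0x74 blk=14 s=2: L1-HIT | VC []
  [5] addr=0xd4 blk=26 s=2: MISS | VC [14]
  [6] addr=0x72 blk=14 s=2: VC-HIT | VC [26]
  [7] addr=0xc5 blk=24 s=0: MISS | VC [26]
  [8] addr=0x77 blk=14 s=2: L1-HIT | VC [26]
  [9] addr=0xd2 blk=26 s=2: VC-HIT | VC [14]
  [10] addr=0xe6 blk=28 s=0: MISS | VC [14, 24]
  [11] addr=0xd1 blk=26 s=2: L1-HIT | VC [14, 24]

MISSES = 4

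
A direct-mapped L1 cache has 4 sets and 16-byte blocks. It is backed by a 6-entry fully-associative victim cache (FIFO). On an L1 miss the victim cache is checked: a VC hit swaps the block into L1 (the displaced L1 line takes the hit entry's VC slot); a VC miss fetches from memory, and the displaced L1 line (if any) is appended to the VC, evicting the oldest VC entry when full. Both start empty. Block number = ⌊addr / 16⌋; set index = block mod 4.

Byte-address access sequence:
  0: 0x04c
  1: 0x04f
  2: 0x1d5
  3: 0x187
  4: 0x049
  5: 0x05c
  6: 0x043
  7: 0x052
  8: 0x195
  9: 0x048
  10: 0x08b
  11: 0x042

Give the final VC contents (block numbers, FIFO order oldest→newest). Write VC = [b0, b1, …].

#0 0x4c→b4/s0 MISS; vc=[]
#1 0x4f→b4/s0 L1-HIT; vc=[]
#2 0x1d5→b29/s1 MISS; vc=[]
#3 0x187→b24/s0 MISS; vc=[4]
#4 0x49→b4/s0 VC-HIT; vc=[24]
#5 0x5c→b5/s1 MISS; vc=[24,29]
#6 0x43→b4/s0 L1-HIT; vc=[24,29]
#7 0x52→b5/s1 L1-HIT; vc=[24,29]
#8 0x195→b25/s1 MISS; vc=[24,29,5]
#9 0x48→b4/s0 L1-HIT; vc=[24,29,5]
#10 0x8b→b8/s0 MISS; vc=[24,29,5,4]
#11 0x42→b4/s0 VC-HIT; vc=[24,29,5,8]

VC = [24, 29, 5, 8]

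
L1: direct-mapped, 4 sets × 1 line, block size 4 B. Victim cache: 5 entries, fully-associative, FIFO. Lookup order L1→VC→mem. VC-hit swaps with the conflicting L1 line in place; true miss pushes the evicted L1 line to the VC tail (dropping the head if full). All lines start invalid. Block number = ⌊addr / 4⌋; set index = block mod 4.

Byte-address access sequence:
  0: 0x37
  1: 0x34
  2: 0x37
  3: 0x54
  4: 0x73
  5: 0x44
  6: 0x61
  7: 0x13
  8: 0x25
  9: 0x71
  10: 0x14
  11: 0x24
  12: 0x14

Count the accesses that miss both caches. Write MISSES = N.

0: 0x37 (blk 13, set 1) → MISS  vc=[]
1: 0x34 (blk 13, set 1) → L1-HIT  vc=[]
2: 0x37 (blk 13, set 1) → L1-HIT  vc=[]
3: 0x54 (blk 21, set 1) → MISS  vc=[13]
4: 0x73 (blk 28, set 0) → MISS  vc=[13]
5: 0x44 (blk 17, set 1) → MISS  vc=[13, 21]
6: 0x61 (blk 24, set 0) → MISS  vc=[13, 21, 28]
7: 0x13 (blk 4, set 0) → MISS  vc=[13, 21, 28, 24]
8: 0x25 (blk 9, set 1) → MISS  vc=[13, 21, 28, 24, 17]
9: 0x71 (blk 28, set 0) → VC-HIT  vc=[13, 21, 4, 24, 17]
10: 0x14 (blk 5, set 1) → MISS  vc=[21, 4, 24, 17, 9]
11: 0x24 (blk 9, set 1) → VC-HIT  vc=[21, 4, 24, 17, 5]
12: 0x14 (blk 5, set 1) → VC-HIT  vc=[21, 4, 24, 17, 9]

MISSES = 8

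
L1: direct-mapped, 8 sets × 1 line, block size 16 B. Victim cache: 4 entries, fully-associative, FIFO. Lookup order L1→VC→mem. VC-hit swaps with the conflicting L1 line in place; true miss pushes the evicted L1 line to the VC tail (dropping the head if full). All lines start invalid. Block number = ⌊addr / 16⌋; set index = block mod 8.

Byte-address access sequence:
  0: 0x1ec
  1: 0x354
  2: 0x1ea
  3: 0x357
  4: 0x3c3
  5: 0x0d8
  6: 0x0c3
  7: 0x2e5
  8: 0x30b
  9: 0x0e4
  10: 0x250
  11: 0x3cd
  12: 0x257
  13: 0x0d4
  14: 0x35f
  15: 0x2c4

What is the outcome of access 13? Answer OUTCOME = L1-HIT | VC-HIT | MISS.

OUTCOME = VC-HIT

0: 0x1ec (blk 30, set 6) → MISS  vc=[]
1: 0x354 (blk 53, set 5) → MISS  vc=[]
2: 0x1ea (blk 30, set 6) → L1-HIT  vc=[]
3: 0x357 (blk 53, set 5) → L1-HIT  vc=[]
4: 0x3c3 (blk 60, set 4) → MISS  vc=[]
5: 0xd8 (blk 13, set 5) → MISS  vc=[53]
6: 0xc3 (blk 12, set 4) → MISS  vc=[53, 60]
7: 0x2e5 (blk 46, set 6) → MISS  vc=[53, 60, 30]
8: 0x30b (blk 48, set 0) → MISS  vc=[53, 60, 30]
9: 0xe4 (blk 14, set 6) → MISS  vc=[53, 60, 30, 46]
10: 0x250 (blk 37, set 5) → MISS  vc=[60, 30, 46, 13]
11: 0x3cd (blk 60, set 4) → VC-HIT  vc=[12, 30, 46, 13]
12: 0x257 (blk 37, set 5) → L1-HIT  vc=[12, 30, 46, 13]
13: 0xd4 (blk 13, set 5) → VC-HIT  vc=[12, 30, 46, 37]
14: 0x35f (blk 53, set 5) → MISS  vc=[30, 46, 37, 13]
15: 0x2c4 (blk 44, set 4) → MISS  vc=[46, 37, 13, 60]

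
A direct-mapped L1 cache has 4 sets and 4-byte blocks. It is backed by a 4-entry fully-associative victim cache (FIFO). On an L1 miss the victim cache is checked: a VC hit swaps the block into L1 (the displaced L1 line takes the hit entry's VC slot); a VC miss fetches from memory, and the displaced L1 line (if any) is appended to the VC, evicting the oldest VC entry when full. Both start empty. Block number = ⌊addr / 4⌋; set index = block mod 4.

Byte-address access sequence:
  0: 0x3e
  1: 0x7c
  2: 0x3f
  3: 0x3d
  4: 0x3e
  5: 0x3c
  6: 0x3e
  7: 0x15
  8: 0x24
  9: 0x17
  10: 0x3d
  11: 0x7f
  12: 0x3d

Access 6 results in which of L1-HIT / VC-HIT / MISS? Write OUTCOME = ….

#0 0x3e→b15/s3 MISS; vc=[]
#1 0x7c→b31/s3 MISS; vc=[15]
#2 0x3f→b15/s3 VC-HIT; vc=[31]
#3 0x3d→b15/s3 L1-HIT; vc=[31]
#4 0x3e→b15/s3 L1-HIT; vc=[31]
#5 0x3c→b15/s3 L1-HIT; vc=[31]
#6 0x3e→b15/s3 L1-HIT; vc=[31]
#7 0x15→b5/s1 MISS; vc=[31]
#8 0x24→b9/s1 MISS; vc=[31,5]
#9 0x17→b5/s1 VC-HIT; vc=[31,9]
#10 0x3d→b15/s3 L1-HIT; vc=[31,9]
#11 0x7f→b31/s3 VC-HIT; vc=[15,9]
#12 0x3d→b15/s3 VC-HIT; vc=[31,9]

OUTCOME = L1-HIT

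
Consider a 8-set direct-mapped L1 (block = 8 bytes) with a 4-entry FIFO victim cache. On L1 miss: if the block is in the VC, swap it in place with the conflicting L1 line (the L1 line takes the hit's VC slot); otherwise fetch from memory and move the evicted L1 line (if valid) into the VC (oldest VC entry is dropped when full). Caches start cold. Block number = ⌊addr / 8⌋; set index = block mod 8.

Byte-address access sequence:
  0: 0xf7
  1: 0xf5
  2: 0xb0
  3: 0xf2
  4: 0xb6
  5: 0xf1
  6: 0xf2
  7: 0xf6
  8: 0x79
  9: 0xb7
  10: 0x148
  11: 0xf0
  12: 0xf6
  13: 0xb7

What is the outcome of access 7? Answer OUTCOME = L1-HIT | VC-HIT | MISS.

#0 0xf7→b30/s6 MISS; vc=[]
#1 0xf5→b30/s6 L1-HIT; vc=[]
#2 0xb0→b22/s6 MISS; vc=[30]
#3 0xf2→b30/s6 VC-HIT; vc=[22]
#4 0xb6→b22/s6 VC-HIT; vc=[30]
#5 0xf1→b30/s6 VC-HIT; vc=[22]
#6 0xf2→b30/s6 L1-HIT; vc=[22]
#7 0xf6→b30/s6 L1-HIT; vc=[22]
#8 0x79→b15/s7 MISS; vc=[22]
#9 0xb7→b22/s6 VC-HIT; vc=[30]
#10 0x148→b41/s1 MISS; vc=[30]
#11 0xf0→b30/s6 VC-HIT; vc=[22]
#12 0xf6→b30/s6 L1-HIT; vc=[22]
#13 0xb7→b22/s6 VC-HIT; vc=[30]

OUTCOME = L1-HIT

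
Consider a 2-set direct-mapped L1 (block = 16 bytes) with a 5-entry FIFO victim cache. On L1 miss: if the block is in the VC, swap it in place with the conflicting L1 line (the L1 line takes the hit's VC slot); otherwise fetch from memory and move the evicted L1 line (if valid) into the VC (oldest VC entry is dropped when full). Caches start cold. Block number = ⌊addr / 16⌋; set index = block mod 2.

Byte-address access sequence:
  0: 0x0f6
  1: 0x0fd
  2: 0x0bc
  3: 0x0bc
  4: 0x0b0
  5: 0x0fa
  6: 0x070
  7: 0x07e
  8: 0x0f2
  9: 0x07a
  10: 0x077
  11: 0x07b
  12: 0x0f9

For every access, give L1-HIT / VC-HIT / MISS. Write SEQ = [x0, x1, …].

SEQ = [MISS, L1-HIT, MISS, L1-HIT, L1-HIT, VC-HIT, MISS, L1-HIT, VC-HIT, VC-HIT, L1-HIT, L1-HIT, VC-HIT]

0: 0xf6 (blk 15, set 1) → MISS  vc=[]
1: 0xfd (blk 15, set 1) → L1-HIT  vc=[]
2: 0xbc (blk 11, set 1) → MISS  vc=[15]
3: 0xbc (blk 11, set 1) → L1-HIT  vc=[15]
4: 0xb0 (blk 11, set 1) → L1-HIT  vc=[15]
5: 0xfa (blk 15, set 1) → VC-HIT  vc=[11]
6: 0x70 (blk 7, set 1) → MISS  vc=[11, 15]
7: 0x7e (blk 7, set 1) → L1-HIT  vc=[11, 15]
8: 0xf2 (blk 15, set 1) → VC-HIT  vc=[11, 7]
9: 0x7a (blk 7, set 1) → VC-HIT  vc=[11, 15]
10: 0x77 (blk 7, set 1) → L1-HIT  vc=[11, 15]
11: 0x7b (blk 7, set 1) → L1-HIT  vc=[11, 15]
12: 0xf9 (blk 15, set 1) → VC-HIT  vc=[11, 7]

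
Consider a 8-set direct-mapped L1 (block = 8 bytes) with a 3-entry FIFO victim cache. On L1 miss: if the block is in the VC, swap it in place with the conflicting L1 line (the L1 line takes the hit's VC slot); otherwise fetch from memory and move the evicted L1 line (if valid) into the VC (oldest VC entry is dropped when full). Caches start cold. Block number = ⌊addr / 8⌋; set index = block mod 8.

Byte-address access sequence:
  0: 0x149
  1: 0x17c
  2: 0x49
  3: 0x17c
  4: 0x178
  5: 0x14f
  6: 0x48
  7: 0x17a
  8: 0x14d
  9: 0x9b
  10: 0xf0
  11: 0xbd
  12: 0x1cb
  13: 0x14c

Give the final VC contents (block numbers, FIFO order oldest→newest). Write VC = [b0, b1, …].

VC = [9, 47, 57]

0: 0x149 (blk 41, set 1) → MISS  vc=[]
1: 0x17c (blk 47, set 7) → MISS  vc=[]
2: 0x49 (blk 9, set 1) → MISS  vc=[41]
3: 0x17c (blk 47, set 7) → L1-HIT  vc=[41]
4: 0x178 (blk 47, set 7) → L1-HIT  vc=[41]
5: 0x14f (blk 41, set 1) → VC-HIT  vc=[9]
6: 0x48 (blk 9, set 1) → VC-HIT  vc=[41]
7: 0x17a (blk 47, set 7) → L1-HIT  vc=[41]
8: 0x14d (blk 41, set 1) → VC-HIT  vc=[9]
9: 0x9b (blk 19, set 3) → MISS  vc=[9]
10: 0xf0 (blk 30, set 6) → MISS  vc=[9]
11: 0xbd (blk 23, set 7) → MISS  vc=[9, 47]
12: 0x1cb (blk 57, set 1) → MISS  vc=[9, 47, 41]
13: 0x14c (blk 41, set 1) → VC-HIT  vc=[9, 47, 57]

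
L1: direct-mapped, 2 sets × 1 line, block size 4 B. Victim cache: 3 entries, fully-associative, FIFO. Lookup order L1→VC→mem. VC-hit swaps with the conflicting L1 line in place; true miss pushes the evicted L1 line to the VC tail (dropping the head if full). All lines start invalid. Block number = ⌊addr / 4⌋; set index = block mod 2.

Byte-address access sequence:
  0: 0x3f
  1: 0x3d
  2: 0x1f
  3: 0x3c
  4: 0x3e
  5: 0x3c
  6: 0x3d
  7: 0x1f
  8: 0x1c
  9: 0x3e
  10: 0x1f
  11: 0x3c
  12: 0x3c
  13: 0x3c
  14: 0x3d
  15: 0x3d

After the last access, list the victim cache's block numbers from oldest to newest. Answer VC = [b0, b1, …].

  [0] addr=0x3f blk=15 s=1: MISS | VC []
  [1] addr=0x3d blk=15 s=1: L1-HIT | VC []
  [2] addr=0x1f blk=7 s=1: MISS | VC [15]
  [3] addr=0x3c blk=15 s=1: VC-HIT | VC [7]
  [4] addr=0x3e blk=15 s=1: L1-HIT | VC [7]
  [5] addr=0x3c blk=15 s=1: L1-HIT | VC [7]
  [6] addr=0x3d blk=15 s=1: L1-HIT | VC [7]
  [7] addr=0x1f blk=7 s=1: VC-HIT | VC [15]
  [8] addr=0x1c blk=7 s=1: L1-HIT | VC [15]
  [9] addr=0x3e blk=15 s=1: VC-HIT | VC [7]
  [10] addr=0x1f blk=7 s=1: VC-HIT | VC [15]
  [11] addr=0x3c blk=15 s=1: VC-HIT | VC [7]
  [12] addr=0x3c blk=15 s=1: L1-HIT | VC [7]
  [13] addr=0x3c blk=15 s=1: L1-HIT | VC [7]
  [14] addr=0x3d blk=15 s=1: L1-HIT | VC [7]
  [15] addr=0x3d blk=15 s=1: L1-HIT | VC [7]

VC = [7]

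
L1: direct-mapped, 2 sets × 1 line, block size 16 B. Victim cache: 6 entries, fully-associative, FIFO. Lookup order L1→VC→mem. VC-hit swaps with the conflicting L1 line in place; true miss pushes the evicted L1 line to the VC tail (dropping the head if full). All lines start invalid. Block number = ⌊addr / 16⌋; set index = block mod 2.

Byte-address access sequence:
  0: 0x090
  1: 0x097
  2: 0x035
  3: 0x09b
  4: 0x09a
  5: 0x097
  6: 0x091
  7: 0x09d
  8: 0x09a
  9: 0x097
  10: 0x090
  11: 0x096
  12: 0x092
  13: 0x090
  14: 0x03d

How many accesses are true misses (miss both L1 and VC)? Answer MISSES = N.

  [0] addr=0x90 blk=9 s=1: MISS | VC []
  [1] addr=0x97 blk=9 s=1: L1-HIT | VC []
  [2] addr=0x35 blk=3 s=1: MISS | VC [9]
  [3] addr=0x9b blk=9 s=1: VC-HIT | VC [3]
  [4] addr=0x9a blk=9 s=1: L1-HIT | VC [3]
  [5] addr=0x97 blk=9 s=1: L1-HIT | VC [3]
  [6] addr=0x91 blk=9 s=1: L1-HIT | VC [3]
  [7] addr=0x9d blk=9 s=1: L1-HIT | VC [3]
  [8] addr=0x9a blk=9 s=1: L1-HIT | VC [3]
  [9] addr=0x97 blk=9 s=1: L1-HIT | VC [3]
  [10] addr=0x90 blk=9 s=1: L1-HIT | VC [3]
  [11] addr=0x96 blk=9 s=1: L1-HIT | VC [3]
  [12] addr=0x92 blk=9 s=1: L1-HIT | VC [3]
  [13] addr=0x90 blk=9 s=1: L1-HIT | VC [3]
  [14] addr=0x3d blk=3 s=1: VC-HIT | VC [9]

MISSES = 2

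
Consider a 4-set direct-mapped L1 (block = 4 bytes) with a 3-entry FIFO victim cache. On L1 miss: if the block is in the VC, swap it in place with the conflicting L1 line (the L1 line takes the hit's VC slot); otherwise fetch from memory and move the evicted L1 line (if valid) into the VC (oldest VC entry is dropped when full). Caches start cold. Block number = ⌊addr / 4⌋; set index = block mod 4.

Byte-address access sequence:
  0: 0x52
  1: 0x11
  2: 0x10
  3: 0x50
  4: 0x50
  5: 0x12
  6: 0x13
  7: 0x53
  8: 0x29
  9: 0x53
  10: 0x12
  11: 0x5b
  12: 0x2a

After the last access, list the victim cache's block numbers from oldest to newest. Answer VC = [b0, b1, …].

#0 0x52→b20/s0 MISS; vc=[]
#1 0x11→b4/s0 MISS; vc=[20]
#2 0x10→b4/s0 L1-HIT; vc=[20]
#3 0x50→b20/s0 VC-HIT; vc=[4]
#4 0x50→b20/s0 L1-HIT; vc=[4]
#5 0x12→b4/s0 VC-HIT; vc=[20]
#6 0x13→b4/s0 L1-HIT; vc=[20]
#7 0x53→b20/s0 VC-HIT; vc=[4]
#8 0x29→b10/s2 MISS; vc=[4]
#9 0x53→b20/s0 L1-HIT; vc=[4]
#10 0x12→b4/s0 VC-HIT; vc=[20]
#11 0x5b→b22/s2 MISS; vc=[20,10]
#12 0x2a→b10/s2 VC-HIT; vc=[20,22]

VC = [20, 22]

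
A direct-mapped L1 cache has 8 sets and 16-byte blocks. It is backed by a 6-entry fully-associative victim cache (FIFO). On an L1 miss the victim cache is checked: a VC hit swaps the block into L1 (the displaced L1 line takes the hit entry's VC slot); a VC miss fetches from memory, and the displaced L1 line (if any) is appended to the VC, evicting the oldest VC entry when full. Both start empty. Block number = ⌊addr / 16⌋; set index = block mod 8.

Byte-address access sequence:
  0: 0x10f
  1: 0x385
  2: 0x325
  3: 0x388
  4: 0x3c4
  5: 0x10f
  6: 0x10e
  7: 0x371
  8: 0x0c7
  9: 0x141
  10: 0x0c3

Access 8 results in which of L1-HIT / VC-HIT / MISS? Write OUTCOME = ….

OUTCOME = MISS

0: 0x10f (blk 16, set 0) → MISS  vc=[]
1: 0x385 (blk 56, set 0) → MISS  vc=[16]
2: 0x325 (blk 50, set 2) → MISS  vc=[16]
3: 0x388 (blk 56, set 0) → L1-HIT  vc=[16]
4: 0x3c4 (blk 60, set 4) → MISS  vc=[16]
5: 0x10f (blk 16, set 0) → VC-HIT  vc=[56]
6: 0x10e (blk 16, set 0) → L1-HIT  vc=[56]
7: 0x371 (blk 55, set 7) → MISS  vc=[56]
8: 0xc7 (blk 12, set 4) → MISS  vc=[56, 60]
9: 0x141 (blk 20, set 4) → MISS  vc=[56, 60, 12]
10: 0xc3 (blk 12, set 4) → VC-HIT  vc=[56, 60, 20]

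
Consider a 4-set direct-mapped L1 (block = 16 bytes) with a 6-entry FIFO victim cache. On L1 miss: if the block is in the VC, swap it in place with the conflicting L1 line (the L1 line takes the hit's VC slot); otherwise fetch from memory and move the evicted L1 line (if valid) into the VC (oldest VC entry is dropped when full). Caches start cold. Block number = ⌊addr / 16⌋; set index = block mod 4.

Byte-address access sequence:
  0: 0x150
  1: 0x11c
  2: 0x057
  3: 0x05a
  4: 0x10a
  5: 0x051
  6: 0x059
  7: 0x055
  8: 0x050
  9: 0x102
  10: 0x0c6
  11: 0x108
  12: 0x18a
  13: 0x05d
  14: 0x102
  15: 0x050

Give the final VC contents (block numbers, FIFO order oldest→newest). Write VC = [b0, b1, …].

VC = [21, 17, 12, 24]

0: 0x150 (blk 21, set 1) → MISS  vc=[]
1: 0x11c (blk 17, set 1) → MISS  vc=[21]
2: 0x57 (blk 5, set 1) → MISS  vc=[21, 17]
3: 0x5a (blk 5, set 1) → L1-HIT  vc=[21, 17]
4: 0x10a (blk 16, set 0) → MISS  vc=[21, 17]
5: 0x51 (blk 5, set 1) → L1-HIT  vc=[21, 17]
6: 0x59 (blk 5, set 1) → L1-HIT  vc=[21, 17]
7: 0x55 (blk 5, set 1) → L1-HIT  vc=[21, 17]
8: 0x50 (blk 5, set 1) → L1-HIT  vc=[21, 17]
9: 0x102 (blk 16, set 0) → L1-HIT  vc=[21, 17]
10: 0xc6 (blk 12, set 0) → MISS  vc=[21, 17, 16]
11: 0x108 (blk 16, set 0) → VC-HIT  vc=[21, 17, 12]
12: 0x18a (blk 24, set 0) → MISS  vc=[21, 17, 12, 16]
13: 0x5d (blk 5, set 1) → L1-HIT  vc=[21, 17, 12, 16]
14: 0x102 (blk 16, set 0) → VC-HIT  vc=[21, 17, 12, 24]
15: 0x50 (blk 5, set 1) → L1-HIT  vc=[21, 17, 12, 24]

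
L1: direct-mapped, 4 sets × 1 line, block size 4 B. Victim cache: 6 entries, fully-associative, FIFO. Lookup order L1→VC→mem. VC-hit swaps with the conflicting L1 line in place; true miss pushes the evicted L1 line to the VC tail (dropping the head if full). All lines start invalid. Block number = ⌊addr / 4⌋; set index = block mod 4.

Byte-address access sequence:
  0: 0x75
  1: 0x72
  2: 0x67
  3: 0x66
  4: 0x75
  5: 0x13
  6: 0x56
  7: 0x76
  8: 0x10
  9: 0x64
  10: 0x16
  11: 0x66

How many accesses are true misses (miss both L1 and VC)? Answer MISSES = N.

#0 0x75→b29/s1 MISS; vc=[]
#1 0x72→b28/s0 MISS; vc=[]
#2 0x67→b25/s1 MISS; vc=[29]
#3 0x66→b25/s1 L1-HIT; vc=[29]
#4 0x75→b29/s1 VC-HIT; vc=[25]
#5 0x13→b4/s0 MISS; vc=[25,28]
#6 0x56→b21/s1 MISS; vc=[25,28,29]
#7 0x76→b29/s1 VC-HIT; vc=[25,28,21]
#8 0x10→b4/s0 L1-HIT; vc=[25,28,21]
#9 0x64→b25/s1 VC-HIT; vc=[29,28,21]
#10 0x16→b5/s1 MISS; vc=[29,28,21,25]
#11 0x66→b25/s1 VC-HIT; vc=[29,28,21,5]

MISSES = 6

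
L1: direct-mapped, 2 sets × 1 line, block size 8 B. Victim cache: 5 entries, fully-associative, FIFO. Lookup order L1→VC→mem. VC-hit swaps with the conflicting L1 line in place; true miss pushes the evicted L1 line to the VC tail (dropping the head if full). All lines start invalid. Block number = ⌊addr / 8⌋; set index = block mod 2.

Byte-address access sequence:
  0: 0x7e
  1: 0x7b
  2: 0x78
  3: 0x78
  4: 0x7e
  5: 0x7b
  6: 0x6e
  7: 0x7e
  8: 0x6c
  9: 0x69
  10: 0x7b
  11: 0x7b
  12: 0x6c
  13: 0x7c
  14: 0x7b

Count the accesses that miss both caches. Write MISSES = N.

0: 0x7e (blk 15, set 1) → MISS  vc=[]
1: 0x7b (blk 15, set 1) → L1-HIT  vc=[]
2: 0x78 (blk 15, set 1) → L1-HIT  vc=[]
3: 0x78 (blk 15, set 1) → L1-HIT  vc=[]
4: 0x7e (blk 15, set 1) → L1-HIT  vc=[]
5: 0x7b (blk 15, set 1) → L1-HIT  vc=[]
6: 0x6e (blk 13, set 1) → MISS  vc=[15]
7: 0x7e (blk 15, set 1) → VC-HIT  vc=[13]
8: 0x6c (blk 13, set 1) → VC-HIT  vc=[15]
9: 0x69 (blk 13, set 1) → L1-HIT  vc=[15]
10: 0x7b (blk 15, set 1) → VC-HIT  vc=[13]
11: 0x7b (blk 15, set 1) → L1-HIT  vc=[13]
12: 0x6c (blk 13, set 1) → VC-HIT  vc=[15]
13: 0x7c (blk 15, set 1) → VC-HIT  vc=[13]
14: 0x7b (blk 15, set 1) → L1-HIT  vc=[13]

MISSES = 2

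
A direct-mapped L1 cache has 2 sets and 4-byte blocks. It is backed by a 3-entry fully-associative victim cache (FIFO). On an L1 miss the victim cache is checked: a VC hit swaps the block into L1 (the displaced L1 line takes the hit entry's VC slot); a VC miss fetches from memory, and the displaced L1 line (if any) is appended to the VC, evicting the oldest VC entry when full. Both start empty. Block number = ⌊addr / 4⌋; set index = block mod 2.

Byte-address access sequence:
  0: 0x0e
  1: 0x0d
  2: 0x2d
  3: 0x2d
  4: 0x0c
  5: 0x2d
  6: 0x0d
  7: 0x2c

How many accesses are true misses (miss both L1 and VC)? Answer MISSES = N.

MISSES = 2

#0 0xe→b3/s1 MISS; vc=[]
#1 0xd→b3/s1 L1-HIT; vc=[]
#2 0x2d→b11/s1 MISS; vc=[3]
#3 0x2d→b11/s1 L1-HIT; vc=[3]
#4 0xc→b3/s1 VC-HIT; vc=[11]
#5 0x2d→b11/s1 VC-HIT; vc=[3]
#6 0xd→b3/s1 VC-HIT; vc=[11]
#7 0x2c→b11/s1 VC-HIT; vc=[3]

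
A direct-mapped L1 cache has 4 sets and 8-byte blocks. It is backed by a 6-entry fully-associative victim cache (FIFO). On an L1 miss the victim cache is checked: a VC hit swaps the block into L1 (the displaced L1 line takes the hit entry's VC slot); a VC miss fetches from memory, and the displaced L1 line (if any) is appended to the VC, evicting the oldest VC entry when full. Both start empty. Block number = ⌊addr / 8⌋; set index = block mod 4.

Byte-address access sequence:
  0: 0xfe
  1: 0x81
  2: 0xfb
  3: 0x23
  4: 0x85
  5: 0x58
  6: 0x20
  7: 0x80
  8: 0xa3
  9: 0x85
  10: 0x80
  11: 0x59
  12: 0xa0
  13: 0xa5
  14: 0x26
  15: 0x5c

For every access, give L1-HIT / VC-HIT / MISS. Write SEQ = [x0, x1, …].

#0 0xfe→b31/s3 MISS; vc=[]
#1 0x81→b16/s0 MISS; vc=[]
#2 0xfb→b31/s3 L1-HIT; vc=[]
#3 0x23→b4/s0 MISS; vc=[16]
#4 0x85→b16/s0 VC-HIT; vc=[4]
#5 0x58→b11/s3 MISS; vc=[4,31]
#6 0x20→b4/s0 VC-HIT; vc=[16,31]
#7 0x80→b16/s0 VC-HIT; vc=[4,31]
#8 0xa3→b20/s0 MISS; vc=[4,31,16]
#9 0x85→b16/s0 VC-HIT; vc=[4,31,20]
#10 0x80→b16/s0 L1-HIT; vc=[4,31,20]
#11 0x59→b11/s3 L1-HIT; vc=[4,31,20]
#12 0xa0→b20/s0 VC-HIT; vc=[4,31,16]
#13 0xa5→b20/s0 L1-HIT; vc=[4,31,16]
#14 0x26→b4/s0 VC-HIT; vc=[20,31,16]
#15 0x5c→b11/s3 L1-HIT; vc=[20,31,16]

SEQ = [MISS, MISS, L1-HIT, MISS, VC-HIT, MISS, VC-HIT, VC-HIT, MISS, VC-HIT, L1-HIT, L1-HIT, VC-HIT, L1-HIT, VC-HIT, L1-HIT]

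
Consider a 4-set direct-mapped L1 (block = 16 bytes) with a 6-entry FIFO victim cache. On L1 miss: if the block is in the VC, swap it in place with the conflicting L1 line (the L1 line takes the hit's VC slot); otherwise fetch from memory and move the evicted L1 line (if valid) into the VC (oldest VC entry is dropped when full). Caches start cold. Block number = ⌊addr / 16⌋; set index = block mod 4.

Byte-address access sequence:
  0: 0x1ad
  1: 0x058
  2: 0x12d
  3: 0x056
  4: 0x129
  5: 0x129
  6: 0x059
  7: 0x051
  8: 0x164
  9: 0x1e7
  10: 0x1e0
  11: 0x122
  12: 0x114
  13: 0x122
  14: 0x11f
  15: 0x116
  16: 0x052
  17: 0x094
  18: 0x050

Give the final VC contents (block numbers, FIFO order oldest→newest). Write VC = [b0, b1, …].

VC = [26, 30, 22, 17, 9]

#0 0x1ad→b26/s2 MISS; vc=[]
#1 0x58→b5/s1 MISS; vc=[]
#2 0x12d→b18/s2 MISS; vc=[26]
#3 0x56→b5/s1 L1-HIT; vc=[26]
#4 0x129→b18/s2 L1-HIT; vc=[26]
#5 0x129→b18/s2 L1-HIT; vc=[26]
#6 0x59→b5/s1 L1-HIT; vc=[26]
#7 0x51→b5/s1 L1-HIT; vc=[26]
#8 0x164→b22/s2 MISS; vc=[26,18]
#9 0x1e7→b30/s2 MISS; vc=[26,18,22]
#10 0x1e0→b30/s2 L1-HIT; vc=[26,18,22]
#11 0x122→b18/s2 VC-HIT; vc=[26,30,22]
#12 0x114→b17/s1 MISS; vc=[26,30,22,5]
#13 0x122→b18/s2 L1-HIT; vc=[26,30,22,5]
#14 0x11f→b17/s1 L1-HIT; vc=[26,30,22,5]
#15 0x116→b17/s1 L1-HIT; vc=[26,30,22,5]
#16 0x52→b5/s1 VC-HIT; vc=[26,30,22,17]
#17 0x94→b9/s1 MISS; vc=[26,30,22,17,5]
#18 0x50→b5/s1 VC-HIT; vc=[26,30,22,17,9]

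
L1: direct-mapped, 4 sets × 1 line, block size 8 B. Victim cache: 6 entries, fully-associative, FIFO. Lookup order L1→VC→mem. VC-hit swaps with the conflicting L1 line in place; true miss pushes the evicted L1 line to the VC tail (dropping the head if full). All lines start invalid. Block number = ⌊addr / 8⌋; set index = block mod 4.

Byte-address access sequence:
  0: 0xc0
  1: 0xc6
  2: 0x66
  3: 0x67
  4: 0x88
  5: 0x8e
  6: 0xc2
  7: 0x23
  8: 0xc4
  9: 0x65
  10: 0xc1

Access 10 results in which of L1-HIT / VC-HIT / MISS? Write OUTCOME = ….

0: 0xc0 (blk 24, set 0) → MISS  vc=[]
1: 0xc6 (blk 24, set 0) → L1-HIT  vc=[]
2: 0x66 (blk 12, set 0) → MISS  vc=[24]
3: 0x67 (blk 12, set 0) → L1-HIT  vc=[24]
4: 0x88 (blk 17, set 1) → MISS  vc=[24]
5: 0x8e (blk 17, set 1) → L1-HIT  vc=[24]
6: 0xc2 (blk 24, set 0) → VC-HIT  vc=[12]
7: 0x23 (blk 4, set 0) → MISS  vc=[12, 24]
8: 0xc4 (blk 24, set 0) → VC-HIT  vc=[12, 4]
9: 0x65 (blk 12, set 0) → VC-HIT  vc=[24, 4]
10: 0xc1 (blk 24, set 0) → VC-HIT  vc=[12, 4]

OUTCOME = VC-HIT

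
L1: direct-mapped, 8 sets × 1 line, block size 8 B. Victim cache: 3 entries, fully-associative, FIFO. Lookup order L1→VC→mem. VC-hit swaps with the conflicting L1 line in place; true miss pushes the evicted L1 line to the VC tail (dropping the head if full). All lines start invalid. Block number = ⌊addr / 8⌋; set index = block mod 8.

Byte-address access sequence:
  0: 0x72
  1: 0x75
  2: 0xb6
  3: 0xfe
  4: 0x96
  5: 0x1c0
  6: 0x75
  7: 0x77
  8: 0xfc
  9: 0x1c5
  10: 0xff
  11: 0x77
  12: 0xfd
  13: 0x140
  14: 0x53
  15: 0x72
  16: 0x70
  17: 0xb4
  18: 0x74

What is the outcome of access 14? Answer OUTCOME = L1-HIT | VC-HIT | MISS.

  [0] addr=0x72 blk=14 s=6: MISS | VC []
  [1] addr=0x75 blk=14 s=6: L1-HIT | VC []
  [2] addr=0xb6 blk=22 s=6: MISS | VC [14]
  [3] addr=0xfe blk=31 s=7: MISS | VC [14]
  [4] addr=0x96 blk=18 s=2: MISS | VC [14]
  [5] addr=0x1c0 blk=56 s=0: MISS | VC [14]
  [6] addr=0x75 blk=14 s=6: VC-HIT | VC [22]
  [7] addr=0x77 blk=14 s=6: L1-HIT | VC [22]
  [8] addr=0xfc blk=31 s=7: L1-HIT | VC [22]
  [9] addr=0x1c5 blk=56 s=0: L1-HIT | VC [22]
  [10] addr=0xff blk=31 s=7: L1-HIT | VC [22]
  [11] addr=0x77 blk=14 s=6: L1-HIT | VC [22]
  [12] addr=0xfd blk=31 s=7: L1-HIT | VC [22]
  [13] addr=0x140 blk=40 s=0: MISS | VC [22, 56]
  [14] addr=0x53 blk=10 s=2: MISS | VC [22, 56, 18]
  [15] addr=0x72 blk=14 s=6: L1-HIT | VC [22, 56, 18]
  [16] addr=0x70 blk=14 s=6: L1-HIT | VC [22, 56, 18]
  [17] addr=0xb4 blk=22 s=6: VC-HIT | VC [14, 56, 18]
  [18] addr=0x74 blk=14 s=6: VC-HIT | VC [22, 56, 18]

OUTCOME = MISS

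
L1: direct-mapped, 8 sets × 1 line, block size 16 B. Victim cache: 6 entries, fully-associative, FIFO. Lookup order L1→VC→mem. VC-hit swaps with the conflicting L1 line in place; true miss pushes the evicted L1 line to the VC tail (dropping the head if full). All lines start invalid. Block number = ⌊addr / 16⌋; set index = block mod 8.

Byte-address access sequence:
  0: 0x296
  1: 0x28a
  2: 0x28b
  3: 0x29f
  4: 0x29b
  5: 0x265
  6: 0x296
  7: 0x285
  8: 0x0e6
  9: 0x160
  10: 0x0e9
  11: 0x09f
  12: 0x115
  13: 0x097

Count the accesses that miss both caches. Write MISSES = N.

MISSES = 7

0: 0x296 (blk 41, set 1) → MISS  vc=[]
1: 0x28a (blk 40, set 0) → MISS  vc=[]
2: 0x28b (blk 40, set 0) → L1-HIT  vc=[]
3: 0x29f (blk 41, set 1) → L1-HIT  vc=[]
4: 0x29b (blk 41, set 1) → L1-HIT  vc=[]
5: 0x265 (blk 38, set 6) → MISS  vc=[]
6: 0x296 (blk 41, set 1) → L1-HIT  vc=[]
7: 0x285 (blk 40, set 0) → L1-HIT  vc=[]
8: 0xe6 (blk 14, set 6) → MISS  vc=[38]
9: 0x160 (blk 22, set 6) → MISS  vc=[38, 14]
10: 0xe9 (blk 14, set 6) → VC-HIT  vc=[38, 22]
11: 0x9f (blk 9, set 1) → MISS  vc=[38, 22, 41]
12: 0x115 (blk 17, set 1) → MISS  vc=[38, 22, 41, 9]
13: 0x97 (blk 9, set 1) → VC-HIT  vc=[38, 22, 41, 17]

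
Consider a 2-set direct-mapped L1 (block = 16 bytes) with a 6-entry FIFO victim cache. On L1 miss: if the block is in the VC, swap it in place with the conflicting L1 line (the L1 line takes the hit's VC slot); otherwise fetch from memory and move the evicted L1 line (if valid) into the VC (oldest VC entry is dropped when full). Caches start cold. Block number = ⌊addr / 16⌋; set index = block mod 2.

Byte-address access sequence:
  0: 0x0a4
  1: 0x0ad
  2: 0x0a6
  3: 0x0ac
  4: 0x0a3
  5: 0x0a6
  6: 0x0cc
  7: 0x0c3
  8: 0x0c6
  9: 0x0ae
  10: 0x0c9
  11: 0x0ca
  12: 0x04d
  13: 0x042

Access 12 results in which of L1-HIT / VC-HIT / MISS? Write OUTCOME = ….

  [0] addr=0xa4 blk=10 s=0: MISS | VC []
  [1] addr=0xad blk=10 s=0: L1-HIT | VC []
  [2] addr=0xa6 blk=10 s=0: L1-HIT | VC []
  [3] addr=0xac blk=10 s=0: L1-HIT | VC []
  [4] addr=0xa3 blk=10 s=0: L1-HIT | VC []
  [5] addr=0xa6 blk=10 s=0: L1-HIT | VC []
  [6] addr=0xcc blk=12 s=0: MISS | VC [10]
  [7] addr=0xc3 blk=12 s=0: L1-HIT | VC [10]
  [8] addr=0xc6 blk=12 s=0: L1-HIT | VC [10]
  [9] addr=0xae blk=10 s=0: VC-HIT | VC [12]
  [10] addr=0xc9 blk=12 s=0: VC-HIT | VC [10]
  [11] addr=0xca blk=12 s=0: L1-HIT | VC [10]
  [12] addr=0x4d blk=4 s=0: MISS | VC [10, 12]
  [13] addr=0x42 blk=4 s=0: L1-HIT | VC [10, 12]

OUTCOME = MISS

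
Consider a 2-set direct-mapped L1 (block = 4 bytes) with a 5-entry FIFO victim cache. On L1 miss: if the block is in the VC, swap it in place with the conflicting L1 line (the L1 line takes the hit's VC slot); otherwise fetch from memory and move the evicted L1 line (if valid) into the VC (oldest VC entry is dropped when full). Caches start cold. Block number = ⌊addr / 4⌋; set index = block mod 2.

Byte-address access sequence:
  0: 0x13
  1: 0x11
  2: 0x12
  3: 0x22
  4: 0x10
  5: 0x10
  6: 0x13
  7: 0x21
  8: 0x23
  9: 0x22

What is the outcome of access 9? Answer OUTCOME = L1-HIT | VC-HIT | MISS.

#0 0x13→b4/s0 MISS; vc=[]
#1 0x11→b4/s0 L1-HIT; vc=[]
#2 0x12→b4/s0 L1-HIT; vc=[]
#3 0x22→b8/s0 MISS; vc=[4]
#4 0x10→b4/s0 VC-HIT; vc=[8]
#5 0x10→b4/s0 L1-HIT; vc=[8]
#6 0x13→b4/s0 L1-HIT; vc=[8]
#7 0x21→b8/s0 VC-HIT; vc=[4]
#8 0x23→b8/s0 L1-HIT; vc=[4]
#9 0x22→b8/s0 L1-HIT; vc=[4]

OUTCOME = L1-HIT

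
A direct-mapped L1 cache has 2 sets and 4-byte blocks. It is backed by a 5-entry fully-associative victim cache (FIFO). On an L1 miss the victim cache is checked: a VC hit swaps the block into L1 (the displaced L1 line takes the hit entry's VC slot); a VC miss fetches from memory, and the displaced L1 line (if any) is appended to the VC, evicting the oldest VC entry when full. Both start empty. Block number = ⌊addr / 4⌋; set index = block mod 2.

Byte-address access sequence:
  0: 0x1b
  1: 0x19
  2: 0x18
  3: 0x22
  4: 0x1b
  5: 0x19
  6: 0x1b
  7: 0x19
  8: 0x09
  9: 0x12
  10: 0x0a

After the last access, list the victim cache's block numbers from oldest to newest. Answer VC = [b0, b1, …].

VC = [8, 6, 4]

#0 0x1b→b6/s0 MISS; vc=[]
#1 0x19→b6/s0 L1-HIT; vc=[]
#2 0x18→b6/s0 L1-HIT; vc=[]
#3 0x22→b8/s0 MISS; vc=[6]
#4 0x1b→b6/s0 VC-HIT; vc=[8]
#5 0x19→b6/s0 L1-HIT; vc=[8]
#6 0x1b→b6/s0 L1-HIT; vc=[8]
#7 0x19→b6/s0 L1-HIT; vc=[8]
#8 0x9→b2/s0 MISS; vc=[8,6]
#9 0x12→b4/s0 MISS; vc=[8,6,2]
#10 0xa→b2/s0 VC-HIT; vc=[8,6,4]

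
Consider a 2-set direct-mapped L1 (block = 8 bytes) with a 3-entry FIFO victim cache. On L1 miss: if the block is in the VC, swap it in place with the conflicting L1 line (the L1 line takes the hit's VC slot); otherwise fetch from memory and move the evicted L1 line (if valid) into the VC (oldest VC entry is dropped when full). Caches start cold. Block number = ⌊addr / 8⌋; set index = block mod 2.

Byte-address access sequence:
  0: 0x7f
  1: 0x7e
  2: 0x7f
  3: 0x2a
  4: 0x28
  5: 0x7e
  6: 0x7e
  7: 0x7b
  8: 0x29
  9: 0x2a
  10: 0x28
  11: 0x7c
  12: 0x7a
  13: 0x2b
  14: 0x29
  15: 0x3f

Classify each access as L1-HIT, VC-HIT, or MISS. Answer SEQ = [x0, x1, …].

  [0] addr=0x7f blk=15 s=1: MISS | VC []
  [1] addr=0x7e blk=15 s=1: L1-HIT | VC []
  [2] addr=0x7f blk=15 s=1: L1-HIT | VC []
  [3] addr=0x2a blk=5 s=1: MISS | VC [15]
  [4] addr=0x28 blk=5 s=1: L1-HIT | VC [15]
  [5] addr=0x7e blk=15 s=1: VC-HIT | VC [5]
  [6] addr=0x7e blk=15 s=1: L1-HIT | VC [5]
  [7] addr=0x7b blk=15 s=1: L1-HIT | VC [5]
  [8] addr=0x29 blk=5 s=1: VC-HIT | VC [15]
  [9] addr=0x2a blk=5 s=1: L1-HIT | VC [15]
  [10] addr=0x28 blk=5 s=1: L1-HIT | VC [15]
  [11] addr=0x7c blk=15 s=1: VC-HIT | VC [5]
  [12] addr=0x7a blk=15 s=1: L1-HIT | VC [5]
  [13] addr=0x2b blk=5 s=1: VC-HIT | VC [15]
  [14] addr=0x29 blk=5 s=1: L1-HIT | VC [15]
  [15] addr=0x3f blk=7 s=1: MISS | VC [15, 5]

SEQ = [MISS, L1-HIT, L1-HIT, MISS, L1-HIT, VC-HIT, L1-HIT, L1-HIT, VC-HIT, L1-HIT, L1-HIT, VC-HIT, L1-HIT, VC-HIT, L1-HIT, MISS]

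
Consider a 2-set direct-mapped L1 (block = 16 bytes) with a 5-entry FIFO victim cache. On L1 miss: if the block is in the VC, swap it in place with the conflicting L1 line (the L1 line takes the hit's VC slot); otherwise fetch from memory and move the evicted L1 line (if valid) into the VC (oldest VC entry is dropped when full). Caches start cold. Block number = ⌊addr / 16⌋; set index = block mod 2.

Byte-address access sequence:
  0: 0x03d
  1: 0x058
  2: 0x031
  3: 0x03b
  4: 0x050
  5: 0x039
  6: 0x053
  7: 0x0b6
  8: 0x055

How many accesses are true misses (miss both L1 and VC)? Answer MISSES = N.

0: 0x3d (blk 3, set 1) → MISS  vc=[]
1: 0x58 (blk 5, set 1) → MISS  vc=[3]
2: 0x31 (blk 3, set 1) → VC-HIT  vc=[5]
3: 0x3b (blk 3, set 1) → L1-HIT  vc=[5]
4: 0x50 (blk 5, set 1) → VC-HIT  vc=[3]
5: 0x39 (blk 3, set 1) → VC-HIT  vc=[5]
6: 0x53 (blk 5, set 1) → VC-HIT  vc=[3]
7: 0xb6 (blk 11, set 1) → MISS  vc=[3, 5]
8: 0x55 (blk 5, set 1) → VC-HIT  vc=[3, 11]

MISSES = 3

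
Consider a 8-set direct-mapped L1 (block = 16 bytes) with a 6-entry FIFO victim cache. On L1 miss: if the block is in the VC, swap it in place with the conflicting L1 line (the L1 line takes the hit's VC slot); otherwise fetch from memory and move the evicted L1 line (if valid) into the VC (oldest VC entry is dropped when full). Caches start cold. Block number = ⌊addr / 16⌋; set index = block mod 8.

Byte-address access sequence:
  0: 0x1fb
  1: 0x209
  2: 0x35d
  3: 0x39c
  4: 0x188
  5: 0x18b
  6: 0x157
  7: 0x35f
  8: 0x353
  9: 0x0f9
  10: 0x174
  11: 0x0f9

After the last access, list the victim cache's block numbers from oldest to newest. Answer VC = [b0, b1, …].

VC = [32, 21, 31, 23]

0: 0x1fb (blk 31, set 7) → MISS  vc=[]
1: 0x209 (blk 32, set 0) → MISS  vc=[]
2: 0x35d (blk 53, set 5) → MISS  vc=[]
3: 0x39c (blk 57, set 1) → MISS  vc=[]
4: 0x188 (blk 24, set 0) → MISS  vc=[32]
5: 0x18b (blk 24, set 0) → L1-HIT  vc=[32]
6: 0x157 (blk 21, set 5) → MISS  vc=[32, 53]
7: 0x35f (blk 53, set 5) → VC-HIT  vc=[32, 21]
8: 0x353 (blk 53, set 5) → L1-HIT  vc=[32, 21]
9: 0xf9 (blk 15, set 7) → MISS  vc=[32, 21, 31]
10: 0x174 (blk 23, set 7) → MISS  vc=[32, 21, 31, 15]
11: 0xf9 (blk 15, set 7) → VC-HIT  vc=[32, 21, 31, 23]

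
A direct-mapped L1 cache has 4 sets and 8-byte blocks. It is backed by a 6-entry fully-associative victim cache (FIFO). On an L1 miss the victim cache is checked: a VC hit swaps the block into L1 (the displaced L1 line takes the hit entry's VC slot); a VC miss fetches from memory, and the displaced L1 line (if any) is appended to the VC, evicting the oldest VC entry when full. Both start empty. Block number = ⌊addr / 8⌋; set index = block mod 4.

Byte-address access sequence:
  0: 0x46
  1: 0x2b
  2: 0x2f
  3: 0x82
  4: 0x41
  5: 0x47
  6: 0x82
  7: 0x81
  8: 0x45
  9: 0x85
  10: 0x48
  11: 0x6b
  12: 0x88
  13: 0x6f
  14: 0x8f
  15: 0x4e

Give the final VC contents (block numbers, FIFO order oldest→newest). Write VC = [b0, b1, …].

VC = [8, 5, 17, 13]

#0 0x46→b8/s0 MISS; vc=[]
#1 0x2b→b5/s1 MISS; vc=[]
#2 0x2f→b5/s1 L1-HIT; vc=[]
#3 0x82→b16/s0 MISS; vc=[8]
#4 0x41→b8/s0 VC-HIT; vc=[16]
#5 0x47→b8/s0 L1-HIT; vc=[16]
#6 0x82→b16/s0 VC-HIT; vc=[8]
#7 0x81→b16/s0 L1-HIT; vc=[8]
#8 0x45→b8/s0 VC-HIT; vc=[16]
#9 0x85→b16/s0 VC-HIT; vc=[8]
#10 0x48→b9/s1 MISS; vc=[8,5]
#11 0x6b→b13/s1 MISS; vc=[8,5,9]
#12 0x88→b17/s1 MISS; vc=[8,5,9,13]
#13 0x6f→b13/s1 VC-HIT; vc=[8,5,9,17]
#14 0x8f→b17/s1 VC-HIT; vc=[8,5,9,13]
#15 0x4e→b9/s1 VC-HIT; vc=[8,5,17,13]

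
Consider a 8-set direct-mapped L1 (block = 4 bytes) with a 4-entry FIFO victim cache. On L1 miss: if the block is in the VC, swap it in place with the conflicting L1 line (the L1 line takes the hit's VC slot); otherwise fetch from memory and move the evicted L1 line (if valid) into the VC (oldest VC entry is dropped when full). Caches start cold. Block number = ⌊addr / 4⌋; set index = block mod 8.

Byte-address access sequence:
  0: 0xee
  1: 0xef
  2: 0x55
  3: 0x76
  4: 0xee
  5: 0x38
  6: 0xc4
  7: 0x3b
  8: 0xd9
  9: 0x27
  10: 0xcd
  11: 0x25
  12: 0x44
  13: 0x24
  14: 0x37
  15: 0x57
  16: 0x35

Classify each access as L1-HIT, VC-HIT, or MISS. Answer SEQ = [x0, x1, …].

0: 0xee (blk 59, set 3) → MISS  vc=[]
1: 0xef (blk 59, set 3) → L1-HIT  vc=[]
2: 0x55 (blk 21, set 5) → MISS  vc=[]
3: 0x76 (blk 29, set 5) → MISS  vc=[21]
4: 0xee (blk 59, set 3) → L1-HIT  vc=[21]
5: 0x38 (blk 14, set 6) → MISS  vc=[21]
6: 0xc4 (blk 49, set 1) → MISS  vc=[21]
7: 0x3b (blk 14, set 6) → L1-HIT  vc=[21]
8: 0xd9 (blk 54, set 6) → MISS  vc=[21, 14]
9: 0x27 (blk 9, set 1) → MISS  vc=[21, 14, 49]
10: 0xcd (blk 51, set 3) → MISS  vc=[21, 14, 49, 59]
11: 0x25 (blk 9, set 1) → L1-HIT  vc=[21, 14, 49, 59]
12: 0x44 (blk 17, set 1) → MISS  vc=[14, 49, 59, 9]
13: 0x24 (blk 9, set 1) → VC-HIT  vc=[14, 49, 59, 17]
14: 0x37 (blk 13, set 5) → MISS  vc=[49, 59, 17, 29]
15: 0x57 (blk 21, set 5) → MISS  vc=[59, 17, 29, 13]
16: 0x35 (blk 13, set 5) → VC-HIT  vc=[59, 17, 29, 21]

SEQ = [MISS, L1-HIT, MISS, MISS, L1-HIT, MISS, MISS, L1-HIT, MISS, MISS, MISS, L1-HIT, MISS, VC-HIT, MISS, MISS, VC-HIT]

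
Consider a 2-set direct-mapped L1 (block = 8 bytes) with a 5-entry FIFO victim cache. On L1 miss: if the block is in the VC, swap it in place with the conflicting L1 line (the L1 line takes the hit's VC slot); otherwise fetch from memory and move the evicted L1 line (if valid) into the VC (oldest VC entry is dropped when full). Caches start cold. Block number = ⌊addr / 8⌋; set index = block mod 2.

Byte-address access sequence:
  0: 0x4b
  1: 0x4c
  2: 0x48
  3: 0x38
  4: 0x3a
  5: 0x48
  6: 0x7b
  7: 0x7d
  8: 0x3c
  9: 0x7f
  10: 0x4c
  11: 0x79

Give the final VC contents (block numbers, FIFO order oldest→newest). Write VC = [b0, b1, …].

VC = [7, 9]

#0 0x4b→b9/s1 MISS; vc=[]
#1 0x4c→b9/s1 L1-HIT; vc=[]
#2 0x48→b9/s1 L1-HIT; vc=[]
#3 0x38→b7/s1 MISS; vc=[9]
#4 0x3a→b7/s1 L1-HIT; vc=[9]
#5 0x48→b9/s1 VC-HIT; vc=[7]
#6 0x7b→b15/s1 MISS; vc=[7,9]
#7 0x7d→b15/s1 L1-HIT; vc=[7,9]
#8 0x3c→b7/s1 VC-HIT; vc=[15,9]
#9 0x7f→b15/s1 VC-HIT; vc=[7,9]
#10 0x4c→b9/s1 VC-HIT; vc=[7,15]
#11 0x79→b15/s1 VC-HIT; vc=[7,9]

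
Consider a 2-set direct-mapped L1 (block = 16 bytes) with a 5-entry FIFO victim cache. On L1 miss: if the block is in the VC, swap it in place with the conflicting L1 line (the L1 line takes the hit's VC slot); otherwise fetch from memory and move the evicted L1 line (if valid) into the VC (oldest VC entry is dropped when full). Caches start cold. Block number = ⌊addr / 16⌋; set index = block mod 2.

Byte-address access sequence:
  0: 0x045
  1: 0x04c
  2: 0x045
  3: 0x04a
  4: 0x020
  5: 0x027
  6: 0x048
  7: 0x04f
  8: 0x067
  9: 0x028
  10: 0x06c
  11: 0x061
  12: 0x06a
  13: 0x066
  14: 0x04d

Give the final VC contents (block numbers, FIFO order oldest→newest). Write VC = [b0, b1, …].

0: 0x45 (blk 4, set 0) → MISS  vc=[]
1: 0x4c (blk 4, set 0) → L1-HIT  vc=[]
2: 0x45 (blk 4, set 0) → L1-HIT  vc=[]
3: 0x4a (blk 4, set 0) → L1-HIT  vc=[]
4: 0x20 (blk 2, set 0) → MISS  vc=[4]
5: 0x27 (blk 2, set 0) → L1-HIT  vc=[4]
6: 0x48 (blk 4, set 0) → VC-HIT  vc=[2]
7: 0x4f (blk 4, set 0) → L1-HIT  vc=[2]
8: 0x67 (blk 6, set 0) → MISS  vc=[2, 4]
9: 0x28 (blk 2, set 0) → VC-HIT  vc=[6, 4]
10: 0x6c (blk 6, set 0) → VC-HIT  vc=[2, 4]
11: 0x61 (blk 6, set 0) → L1-HIT  vc=[2, 4]
12: 0x6a (blk 6, set 0) → L1-HIT  vc=[2, 4]
13: 0x66 (blk 6, set 0) → L1-HIT  vc=[2, 4]
14: 0x4d (blk 4, set 0) → VC-HIT  vc=[2, 6]

VC = [2, 6]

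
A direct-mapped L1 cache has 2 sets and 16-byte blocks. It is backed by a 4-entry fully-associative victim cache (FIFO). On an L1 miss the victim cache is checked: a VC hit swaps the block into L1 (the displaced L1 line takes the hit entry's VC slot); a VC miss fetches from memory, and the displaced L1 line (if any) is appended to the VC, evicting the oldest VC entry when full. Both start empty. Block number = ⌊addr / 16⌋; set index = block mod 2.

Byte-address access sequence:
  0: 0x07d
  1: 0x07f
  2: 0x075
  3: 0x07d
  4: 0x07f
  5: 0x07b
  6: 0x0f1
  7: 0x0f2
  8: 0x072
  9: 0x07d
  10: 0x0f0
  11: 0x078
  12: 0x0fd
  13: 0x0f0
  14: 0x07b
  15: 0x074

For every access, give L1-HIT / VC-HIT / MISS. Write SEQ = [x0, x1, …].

SEQ = [MISS, L1-HIT, L1-HIT, L1-HIT, L1-HIT, L1-HIT, MISS, L1-HIT, VC-HIT, L1-HIT, VC-HIT, VC-HIT, VC-HIT, L1-HIT, VC-HIT, L1-HIT]

0: 0x7d (blk 7, set 1) → MISS  vc=[]
1: 0x7f (blk 7, set 1) → L1-HIT  vc=[]
2: 0x75 (blk 7, set 1) → L1-HIT  vc=[]
3: 0x7d (blk 7, set 1) → L1-HIT  vc=[]
4: 0x7f (blk 7, set 1) → L1-HIT  vc=[]
5: 0x7b (blk 7, set 1) → L1-HIT  vc=[]
6: 0xf1 (blk 15, set 1) → MISS  vc=[7]
7: 0xf2 (blk 15, set 1) → L1-HIT  vc=[7]
8: 0x72 (blk 7, set 1) → VC-HIT  vc=[15]
9: 0x7d (blk 7, set 1) → L1-HIT  vc=[15]
10: 0xf0 (blk 15, set 1) → VC-HIT  vc=[7]
11: 0x78 (blk 7, set 1) → VC-HIT  vc=[15]
12: 0xfd (blk 15, set 1) → VC-HIT  vc=[7]
13: 0xf0 (blk 15, set 1) → L1-HIT  vc=[7]
14: 0x7b (blk 7, set 1) → VC-HIT  vc=[15]
15: 0x74 (blk 7, set 1) → L1-HIT  vc=[15]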